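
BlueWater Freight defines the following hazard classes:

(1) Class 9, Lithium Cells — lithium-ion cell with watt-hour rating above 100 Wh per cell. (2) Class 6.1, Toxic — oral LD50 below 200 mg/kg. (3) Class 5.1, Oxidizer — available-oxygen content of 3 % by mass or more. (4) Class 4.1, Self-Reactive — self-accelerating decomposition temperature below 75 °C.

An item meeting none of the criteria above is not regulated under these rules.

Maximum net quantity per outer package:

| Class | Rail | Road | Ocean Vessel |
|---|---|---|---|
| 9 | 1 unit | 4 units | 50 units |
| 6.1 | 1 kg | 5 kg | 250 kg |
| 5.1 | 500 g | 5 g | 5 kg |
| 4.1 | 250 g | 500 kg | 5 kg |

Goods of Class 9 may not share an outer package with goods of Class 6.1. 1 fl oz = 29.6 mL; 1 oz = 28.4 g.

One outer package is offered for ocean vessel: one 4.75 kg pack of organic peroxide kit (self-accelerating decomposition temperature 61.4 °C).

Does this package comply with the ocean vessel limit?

Yes

With self-accelerating decomposition temperature 61.4 °C (< 75 °C), the organic peroxide kit falls in Class 4.1.
Class 4.1 quantity: 4.75 kg.
4.75 kg ≤ 5 kg (ocean vessel limit, Class 4.1) — within limit.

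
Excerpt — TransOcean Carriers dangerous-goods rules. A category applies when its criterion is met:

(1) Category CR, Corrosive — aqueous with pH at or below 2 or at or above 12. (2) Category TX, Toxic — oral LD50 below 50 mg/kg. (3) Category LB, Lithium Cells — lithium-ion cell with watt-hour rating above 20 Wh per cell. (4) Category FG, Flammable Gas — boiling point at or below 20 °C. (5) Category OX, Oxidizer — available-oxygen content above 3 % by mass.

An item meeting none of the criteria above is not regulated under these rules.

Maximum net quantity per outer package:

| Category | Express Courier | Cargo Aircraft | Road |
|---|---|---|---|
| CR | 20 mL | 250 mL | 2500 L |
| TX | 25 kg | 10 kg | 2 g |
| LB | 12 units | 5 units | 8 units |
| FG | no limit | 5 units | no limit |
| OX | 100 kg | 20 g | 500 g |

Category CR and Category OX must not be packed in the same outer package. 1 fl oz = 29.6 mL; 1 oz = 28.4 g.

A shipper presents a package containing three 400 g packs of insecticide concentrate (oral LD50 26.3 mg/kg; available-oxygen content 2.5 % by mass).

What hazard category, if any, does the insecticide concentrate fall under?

With oral LD50 26.3 mg/kg (< 50 mg/kg), the insecticide concentrate falls in Category TX.

Category TX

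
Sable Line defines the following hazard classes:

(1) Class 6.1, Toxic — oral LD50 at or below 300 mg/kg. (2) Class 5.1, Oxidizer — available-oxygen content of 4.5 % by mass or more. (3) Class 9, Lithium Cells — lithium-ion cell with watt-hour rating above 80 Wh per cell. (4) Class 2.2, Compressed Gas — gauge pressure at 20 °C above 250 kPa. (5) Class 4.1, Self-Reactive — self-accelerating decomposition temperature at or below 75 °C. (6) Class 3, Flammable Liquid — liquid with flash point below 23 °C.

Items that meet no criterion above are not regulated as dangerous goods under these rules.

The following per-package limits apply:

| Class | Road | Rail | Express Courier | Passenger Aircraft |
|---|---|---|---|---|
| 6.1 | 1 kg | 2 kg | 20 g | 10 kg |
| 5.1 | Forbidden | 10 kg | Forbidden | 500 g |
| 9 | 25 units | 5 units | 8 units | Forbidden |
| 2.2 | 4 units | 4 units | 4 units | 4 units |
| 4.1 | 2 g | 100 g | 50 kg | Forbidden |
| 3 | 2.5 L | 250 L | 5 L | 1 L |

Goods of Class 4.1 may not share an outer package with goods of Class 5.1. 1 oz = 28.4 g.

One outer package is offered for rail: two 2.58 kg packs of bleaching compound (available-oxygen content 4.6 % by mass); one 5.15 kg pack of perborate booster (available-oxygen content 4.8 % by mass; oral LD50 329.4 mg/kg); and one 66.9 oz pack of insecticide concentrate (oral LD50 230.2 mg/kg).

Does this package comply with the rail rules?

No

The bleaching compound has available-oxygen content 4.6 % by mass, which is ≥ 4.5 % by mass, so it is Class 5.1 (Oxidizer).
Available-oxygen content 4.8 % by mass meets the Class 5.1 criterion (Oxidizer), so the perborate booster is Class 5.1.
With oral LD50 230.2 mg/kg (≤ 300 mg/kg), the insecticide concentrate falls in Class 6.1.
Class 5.1 net quantity: (two 2.58 kg packs = 5.16 kg) + 5.15 kg = 10.31 kg.
That exceeds the Class 5.1 rail limit of 10 kg.
Class 6.1 quantity: one 66.9 oz pack = 1899.96 g.
1899.96 g is within the rail limit of 2 kg for Class 6.1.
The segregation rule (Class 4.1 with Class 5.1) does not apply to Class 5.1 with Class 6.1.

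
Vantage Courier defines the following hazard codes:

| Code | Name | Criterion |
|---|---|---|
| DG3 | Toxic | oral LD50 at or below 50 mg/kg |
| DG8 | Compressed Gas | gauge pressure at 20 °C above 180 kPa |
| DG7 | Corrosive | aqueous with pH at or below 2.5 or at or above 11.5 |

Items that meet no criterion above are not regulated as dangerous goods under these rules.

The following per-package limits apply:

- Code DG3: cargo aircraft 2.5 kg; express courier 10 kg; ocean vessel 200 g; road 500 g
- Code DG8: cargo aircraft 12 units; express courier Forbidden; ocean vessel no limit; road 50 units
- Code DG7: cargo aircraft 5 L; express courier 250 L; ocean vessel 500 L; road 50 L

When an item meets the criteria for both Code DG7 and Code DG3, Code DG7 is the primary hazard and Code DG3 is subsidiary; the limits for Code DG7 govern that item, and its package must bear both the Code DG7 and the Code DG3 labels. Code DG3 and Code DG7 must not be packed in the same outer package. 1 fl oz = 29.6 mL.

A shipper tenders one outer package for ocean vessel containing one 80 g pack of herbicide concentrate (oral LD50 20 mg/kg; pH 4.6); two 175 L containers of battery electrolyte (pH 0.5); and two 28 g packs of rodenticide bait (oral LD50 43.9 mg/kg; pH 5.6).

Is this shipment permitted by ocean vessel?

No

With oral LD50 20 mg/kg (≤ 50 mg/kg), the herbicide concentrate falls in Code DG3.
With pH 0.5 (≤ 2.5), the battery electrolyte falls in Code DG7.
The rodenticide bait has oral LD50 43.9 mg/kg, which is ≤ 50 mg/kg, so it is Code DG3 (Toxic).
Total Code DG3: 80 g + (two 28 g packs = 56 g) = 136 g.
That is within the Code DG3 ocean vessel limit of 200 g.
Code DG7 quantity: two 175 L containers = 350 L.
350 L is within the ocean vessel limit of 500 L for Code DG7.
Code DG3 and Code DG7 may not share an outer package.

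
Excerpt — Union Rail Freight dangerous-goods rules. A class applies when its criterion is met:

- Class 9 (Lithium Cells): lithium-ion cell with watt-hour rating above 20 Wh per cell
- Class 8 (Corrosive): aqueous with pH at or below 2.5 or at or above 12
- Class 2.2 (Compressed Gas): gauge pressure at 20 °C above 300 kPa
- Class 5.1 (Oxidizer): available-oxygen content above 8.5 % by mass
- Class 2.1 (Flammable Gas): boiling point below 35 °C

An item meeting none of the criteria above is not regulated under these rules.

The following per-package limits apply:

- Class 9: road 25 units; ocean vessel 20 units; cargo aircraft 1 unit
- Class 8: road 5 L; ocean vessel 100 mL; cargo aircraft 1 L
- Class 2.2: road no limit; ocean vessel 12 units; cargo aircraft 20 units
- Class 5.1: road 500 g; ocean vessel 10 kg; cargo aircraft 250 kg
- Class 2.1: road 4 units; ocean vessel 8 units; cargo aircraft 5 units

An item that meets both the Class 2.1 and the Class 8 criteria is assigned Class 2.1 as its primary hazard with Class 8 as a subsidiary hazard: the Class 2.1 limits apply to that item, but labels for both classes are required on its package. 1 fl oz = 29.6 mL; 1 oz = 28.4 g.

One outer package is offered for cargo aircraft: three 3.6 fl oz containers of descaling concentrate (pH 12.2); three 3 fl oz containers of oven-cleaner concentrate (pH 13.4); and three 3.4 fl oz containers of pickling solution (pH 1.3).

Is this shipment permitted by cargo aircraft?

Yes

Descaling concentrate: pH 12.2 ≥ 12 → Class 8 (Corrosive).
Oven-cleaner concentrate: pH 13.4 ≥ 12 → Class 8 (Corrosive).
The pickling solution has pH 1.3, which is ≤ 2.5, so it is Class 8 (Corrosive).
Total Class 8: (three 3.6 fl oz containers = 319.68 mL) + (three 3 fl oz containers = 266.4 mL) + (three 3.4 fl oz containers = 301.92 mL) = 888 mL.
888 mL ≤ 1 L (cargo aircraft limit, Class 8) — within limit.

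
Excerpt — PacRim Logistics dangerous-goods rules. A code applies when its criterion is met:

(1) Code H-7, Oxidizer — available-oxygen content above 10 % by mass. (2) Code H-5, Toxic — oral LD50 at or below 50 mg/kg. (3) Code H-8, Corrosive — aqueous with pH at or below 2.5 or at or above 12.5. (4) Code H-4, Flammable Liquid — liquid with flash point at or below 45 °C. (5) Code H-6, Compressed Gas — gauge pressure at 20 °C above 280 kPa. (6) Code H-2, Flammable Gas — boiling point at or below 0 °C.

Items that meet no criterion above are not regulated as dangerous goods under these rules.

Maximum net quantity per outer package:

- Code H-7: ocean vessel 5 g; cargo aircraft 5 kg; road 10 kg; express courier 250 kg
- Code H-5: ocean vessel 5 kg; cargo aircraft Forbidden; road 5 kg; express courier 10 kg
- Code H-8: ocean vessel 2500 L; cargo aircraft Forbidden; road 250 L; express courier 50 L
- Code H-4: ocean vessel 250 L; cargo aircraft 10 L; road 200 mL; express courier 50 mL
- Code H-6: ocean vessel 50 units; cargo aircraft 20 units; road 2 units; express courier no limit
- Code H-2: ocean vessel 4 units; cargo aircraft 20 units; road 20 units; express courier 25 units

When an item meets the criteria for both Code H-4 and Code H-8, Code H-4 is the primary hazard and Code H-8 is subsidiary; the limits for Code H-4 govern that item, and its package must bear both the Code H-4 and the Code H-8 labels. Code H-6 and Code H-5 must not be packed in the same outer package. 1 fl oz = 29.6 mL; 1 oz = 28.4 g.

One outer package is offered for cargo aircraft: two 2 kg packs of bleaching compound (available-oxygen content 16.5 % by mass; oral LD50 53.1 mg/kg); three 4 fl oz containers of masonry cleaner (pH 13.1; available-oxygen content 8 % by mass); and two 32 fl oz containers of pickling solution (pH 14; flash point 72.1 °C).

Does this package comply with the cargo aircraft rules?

No

Bleaching compound: available-oxygen content 16.5 % by mass > 10 % by mass → Code H-7 (Oxidizer).
With pH 13.1 (≥ 12.5), the masonry cleaner falls in Code H-8.
Pickling solution: pH 14 ≥ 12.5 → Code H-8 (Corrosive).
Code H-8 net quantity: (three 4 fl oz containers = 355.2 mL) + (two 32 fl oz containers = 1894.4 mL) = 2249.6 mL.
Code H-8 is Forbidden by cargo aircraft.
Code H-7 quantity: two 2 kg packs = 4 kg.
4 kg is within the cargo aircraft limit of 5 kg for Code H-7.
The segregation rule (Code H-6 with Code H-5) does not apply to Code H-8 with Code H-7.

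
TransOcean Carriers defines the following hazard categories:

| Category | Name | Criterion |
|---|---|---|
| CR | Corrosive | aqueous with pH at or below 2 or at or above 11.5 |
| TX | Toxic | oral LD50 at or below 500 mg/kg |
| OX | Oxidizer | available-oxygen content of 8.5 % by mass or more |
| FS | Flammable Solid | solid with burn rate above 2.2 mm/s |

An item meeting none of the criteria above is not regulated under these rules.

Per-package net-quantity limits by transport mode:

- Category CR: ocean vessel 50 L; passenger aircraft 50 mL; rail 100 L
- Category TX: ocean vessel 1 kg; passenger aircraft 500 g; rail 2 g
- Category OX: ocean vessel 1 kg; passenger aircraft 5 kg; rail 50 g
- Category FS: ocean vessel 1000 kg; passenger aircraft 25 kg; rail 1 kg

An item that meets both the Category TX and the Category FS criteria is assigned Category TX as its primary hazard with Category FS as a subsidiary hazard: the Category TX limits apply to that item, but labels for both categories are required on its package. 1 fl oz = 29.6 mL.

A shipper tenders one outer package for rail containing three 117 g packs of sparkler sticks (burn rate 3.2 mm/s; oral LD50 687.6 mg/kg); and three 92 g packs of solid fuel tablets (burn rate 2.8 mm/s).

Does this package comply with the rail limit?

Yes

Sparkler sticks: burn rate 3.2 mm/s > 2.2 mm/s → Category FS (Flammable Solid).
Burn rate 2.8 mm/s meets the Category FS criterion (Flammable Solid), so the solid fuel tablets are Category FS.
Category FS net quantity: (three 117 g packs = 351 g) + (three 92 g packs = 276 g) = 627 g.
627 g is within the rail limit of 1 kg for Category FS.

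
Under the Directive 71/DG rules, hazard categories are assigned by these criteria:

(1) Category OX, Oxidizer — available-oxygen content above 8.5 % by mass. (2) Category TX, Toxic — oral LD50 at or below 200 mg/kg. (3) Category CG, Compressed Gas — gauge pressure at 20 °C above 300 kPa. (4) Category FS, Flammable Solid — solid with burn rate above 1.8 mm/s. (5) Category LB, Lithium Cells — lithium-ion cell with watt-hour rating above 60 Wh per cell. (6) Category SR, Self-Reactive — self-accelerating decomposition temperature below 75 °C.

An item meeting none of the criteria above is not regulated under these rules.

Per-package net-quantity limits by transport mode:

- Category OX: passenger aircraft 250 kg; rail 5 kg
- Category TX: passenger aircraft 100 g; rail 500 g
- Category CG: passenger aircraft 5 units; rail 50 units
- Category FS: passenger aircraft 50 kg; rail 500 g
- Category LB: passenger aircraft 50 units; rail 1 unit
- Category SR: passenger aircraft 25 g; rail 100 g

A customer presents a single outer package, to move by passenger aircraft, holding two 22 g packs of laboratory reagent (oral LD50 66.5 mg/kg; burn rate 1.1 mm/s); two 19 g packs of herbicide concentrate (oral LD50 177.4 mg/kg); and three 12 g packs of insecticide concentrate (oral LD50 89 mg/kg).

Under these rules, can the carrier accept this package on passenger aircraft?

No

Laboratory reagent: oral LD50 66.5 mg/kg ≤ 200 mg/kg → Category TX (Toxic).
With oral LD50 177.4 mg/kg (≤ 200 mg/kg), the herbicide concentrate falls in Category TX.
With oral LD50 89 mg/kg (≤ 200 mg/kg), the insecticide concentrate falls in Category TX.
Category TX net quantity: (two 22 g packs = 44 g) + (two 19 g packs = 38 g) + (three 12 g packs = 36 g) = 118 g.
118 g > 100 g (passenger aircraft limit, Category TX) — over the limit.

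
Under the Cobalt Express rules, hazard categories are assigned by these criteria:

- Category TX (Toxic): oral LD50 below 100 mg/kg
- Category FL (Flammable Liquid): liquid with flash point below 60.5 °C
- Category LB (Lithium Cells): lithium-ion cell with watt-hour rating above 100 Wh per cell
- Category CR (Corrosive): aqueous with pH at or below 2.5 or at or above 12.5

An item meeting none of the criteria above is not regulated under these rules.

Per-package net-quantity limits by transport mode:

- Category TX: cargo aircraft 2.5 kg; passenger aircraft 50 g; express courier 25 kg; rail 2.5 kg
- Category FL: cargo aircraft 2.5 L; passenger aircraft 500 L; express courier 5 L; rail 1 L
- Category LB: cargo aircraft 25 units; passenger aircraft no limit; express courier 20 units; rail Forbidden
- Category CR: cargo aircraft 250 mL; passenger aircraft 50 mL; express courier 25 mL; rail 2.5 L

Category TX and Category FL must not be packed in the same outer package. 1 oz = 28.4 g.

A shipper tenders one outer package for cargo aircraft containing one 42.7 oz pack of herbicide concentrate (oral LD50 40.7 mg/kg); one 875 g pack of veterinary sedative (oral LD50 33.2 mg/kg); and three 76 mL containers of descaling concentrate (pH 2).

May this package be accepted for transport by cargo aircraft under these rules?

Yes

Oral LD50 40.7 mg/kg meets the Category TX criterion (Toxic), so the herbicide concentrate is Category TX.
Oral LD50 33.2 mg/kg meets the Category TX criterion (Toxic), so the veterinary sedative is Category TX.
With pH 2 (≤ 2.5), the descaling concentrate falls in Category CR.
Category TX net quantity: (one 42.7 oz pack = 1212.68 g) + 875 g = 2087.68 g.
That is within the Category TX cargo aircraft limit of 2.5 kg.
Category CR quantity: three 76 mL containers = 228 mL.
That is within the Category CR cargo aircraft limit of 250 mL.
The segregation rule (Category TX with Category FL) does not apply to Category TX with Category CR.
Every hazard category is within its cargo aircraft limit and no segregation rule is violated.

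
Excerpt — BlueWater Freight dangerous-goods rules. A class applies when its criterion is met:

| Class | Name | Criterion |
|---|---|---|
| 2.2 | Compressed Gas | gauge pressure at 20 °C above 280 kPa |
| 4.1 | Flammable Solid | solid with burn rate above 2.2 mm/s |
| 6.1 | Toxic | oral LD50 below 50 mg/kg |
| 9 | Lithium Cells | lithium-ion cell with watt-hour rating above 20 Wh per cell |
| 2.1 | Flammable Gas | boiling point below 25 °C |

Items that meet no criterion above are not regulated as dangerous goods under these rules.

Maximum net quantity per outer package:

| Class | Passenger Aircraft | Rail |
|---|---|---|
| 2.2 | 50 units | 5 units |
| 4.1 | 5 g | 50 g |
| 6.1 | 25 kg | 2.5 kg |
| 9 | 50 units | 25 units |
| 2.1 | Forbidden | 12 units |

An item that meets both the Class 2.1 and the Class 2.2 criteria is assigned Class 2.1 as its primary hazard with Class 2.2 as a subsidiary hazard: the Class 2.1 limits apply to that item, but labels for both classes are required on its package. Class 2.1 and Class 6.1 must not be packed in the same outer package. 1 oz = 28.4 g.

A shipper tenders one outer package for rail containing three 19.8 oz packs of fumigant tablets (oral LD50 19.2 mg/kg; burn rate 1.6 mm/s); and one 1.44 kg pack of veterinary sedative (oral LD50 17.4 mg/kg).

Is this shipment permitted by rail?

No

The fumigant tablets have oral LD50 19.2 mg/kg, which is < 50 mg/kg, so they are Class 6.1 (Toxic).
With oral LD50 17.4 mg/kg (< 50 mg/kg), the veterinary sedative falls in Class 6.1.
Total Class 6.1: (three 19.8 oz packs = 1686.96 g) + 1.44 kg = 3126.96 g.
That exceeds the Class 6.1 rail limit of 2.5 kg.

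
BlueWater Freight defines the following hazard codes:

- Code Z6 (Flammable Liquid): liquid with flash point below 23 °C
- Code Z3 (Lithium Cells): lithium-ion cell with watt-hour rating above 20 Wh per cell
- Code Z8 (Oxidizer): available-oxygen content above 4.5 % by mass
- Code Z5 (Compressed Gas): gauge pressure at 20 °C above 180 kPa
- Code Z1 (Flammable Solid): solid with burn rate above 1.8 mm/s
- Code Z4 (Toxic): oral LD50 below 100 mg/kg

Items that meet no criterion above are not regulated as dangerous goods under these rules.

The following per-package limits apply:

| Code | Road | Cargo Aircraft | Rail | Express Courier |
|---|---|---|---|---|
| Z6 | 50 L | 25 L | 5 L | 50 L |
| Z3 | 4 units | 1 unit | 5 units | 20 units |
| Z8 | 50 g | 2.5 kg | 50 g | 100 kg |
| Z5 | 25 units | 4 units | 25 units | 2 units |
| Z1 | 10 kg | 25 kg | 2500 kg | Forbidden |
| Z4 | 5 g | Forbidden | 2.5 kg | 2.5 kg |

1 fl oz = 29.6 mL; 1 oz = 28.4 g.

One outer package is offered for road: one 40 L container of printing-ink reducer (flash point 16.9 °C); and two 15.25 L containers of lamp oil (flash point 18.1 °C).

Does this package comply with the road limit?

With flash point 16.9 °C (< 23 °C), the printing-ink reducer falls in Code Z6.
With flash point 18.1 °C (< 23 °C), the lamp oil falls in Code Z6.
Total Code Z6: 40 L + (two 15.25 L containers = 30.5 L) = 70.5 L.
70.5 L exceeds the road limit of 50 L for Code Z6.

No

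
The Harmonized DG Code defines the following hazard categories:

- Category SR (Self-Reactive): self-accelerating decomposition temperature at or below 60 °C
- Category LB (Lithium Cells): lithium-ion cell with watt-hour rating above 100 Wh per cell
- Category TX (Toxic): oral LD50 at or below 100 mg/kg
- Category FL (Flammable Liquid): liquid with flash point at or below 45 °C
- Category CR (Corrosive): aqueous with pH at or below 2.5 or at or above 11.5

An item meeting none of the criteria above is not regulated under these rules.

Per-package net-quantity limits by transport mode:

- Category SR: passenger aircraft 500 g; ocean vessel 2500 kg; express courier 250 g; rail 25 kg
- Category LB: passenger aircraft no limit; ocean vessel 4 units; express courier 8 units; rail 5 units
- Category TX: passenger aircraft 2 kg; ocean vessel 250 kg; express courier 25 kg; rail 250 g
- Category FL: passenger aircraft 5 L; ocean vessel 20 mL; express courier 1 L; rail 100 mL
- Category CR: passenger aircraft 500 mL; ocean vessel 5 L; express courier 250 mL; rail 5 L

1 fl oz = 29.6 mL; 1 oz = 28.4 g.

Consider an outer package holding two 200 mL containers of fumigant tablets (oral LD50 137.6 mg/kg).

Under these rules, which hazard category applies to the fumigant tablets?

Not regulated

oral LD50 137.6 mg/kg is not below 100 mg/kg, so Category TX does not apply.
No criterion is met, so the item is not regulated.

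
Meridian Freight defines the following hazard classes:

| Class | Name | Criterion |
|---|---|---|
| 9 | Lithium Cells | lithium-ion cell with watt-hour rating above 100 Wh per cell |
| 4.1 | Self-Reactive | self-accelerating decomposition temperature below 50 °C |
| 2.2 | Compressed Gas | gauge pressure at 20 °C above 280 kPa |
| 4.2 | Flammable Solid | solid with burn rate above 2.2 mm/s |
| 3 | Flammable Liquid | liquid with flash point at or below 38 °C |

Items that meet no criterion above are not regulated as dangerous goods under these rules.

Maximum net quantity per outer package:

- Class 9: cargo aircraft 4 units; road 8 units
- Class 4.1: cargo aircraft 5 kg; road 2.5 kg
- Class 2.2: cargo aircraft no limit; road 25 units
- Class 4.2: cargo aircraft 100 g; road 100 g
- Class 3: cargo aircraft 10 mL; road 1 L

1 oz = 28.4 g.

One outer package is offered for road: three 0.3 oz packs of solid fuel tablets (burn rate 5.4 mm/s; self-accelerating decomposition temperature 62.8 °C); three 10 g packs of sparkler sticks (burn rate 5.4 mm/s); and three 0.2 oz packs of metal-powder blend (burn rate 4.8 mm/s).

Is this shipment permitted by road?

Yes

The solid fuel tablets have burn rate 5.4 mm/s, which is > 2.2 mm/s, so they are Class 4.2 (Flammable Solid).
The sparkler sticks have burn rate 5.4 mm/s, which is > 2.2 mm/s, so they are Class 4.2 (Flammable Solid).
Metal-powder blend: burn rate 4.8 mm/s > 2.2 mm/s → Class 4.2 (Flammable Solid).
Total Class 4.2: (three 0.3 oz packs = 25.56 g) + (three 10 g packs = 30 g) + (three 0.2 oz packs = 17.04 g) = 72.6 g.
That is within the Class 4.2 road limit of 100 g.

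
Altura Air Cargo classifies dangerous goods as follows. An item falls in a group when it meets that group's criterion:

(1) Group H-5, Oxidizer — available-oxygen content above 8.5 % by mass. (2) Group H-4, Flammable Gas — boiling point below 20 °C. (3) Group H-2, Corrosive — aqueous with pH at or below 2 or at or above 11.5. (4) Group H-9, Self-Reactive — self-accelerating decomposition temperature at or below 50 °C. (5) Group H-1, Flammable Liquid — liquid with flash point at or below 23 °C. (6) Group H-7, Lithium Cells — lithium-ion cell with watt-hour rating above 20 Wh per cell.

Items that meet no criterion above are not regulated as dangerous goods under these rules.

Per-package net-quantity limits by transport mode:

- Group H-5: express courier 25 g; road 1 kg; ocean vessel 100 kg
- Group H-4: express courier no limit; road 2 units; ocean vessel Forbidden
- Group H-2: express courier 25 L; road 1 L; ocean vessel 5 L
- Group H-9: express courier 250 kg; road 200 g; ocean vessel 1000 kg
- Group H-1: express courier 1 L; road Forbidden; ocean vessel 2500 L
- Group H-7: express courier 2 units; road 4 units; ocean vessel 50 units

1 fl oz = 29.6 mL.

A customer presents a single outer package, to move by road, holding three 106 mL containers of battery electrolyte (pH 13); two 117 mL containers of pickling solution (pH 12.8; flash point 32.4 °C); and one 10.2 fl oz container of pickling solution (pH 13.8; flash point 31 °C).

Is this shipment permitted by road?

Yes

With pH 13 (≥ 11.5), the battery electrolyte falls in Group H-2.
With pH 12.8 (≥ 11.5), the pickling solution falls in Group H-2.
Pickling solution: pH 13.8 ≥ 11.5 → Group H-2 (Corrosive).
Total Group H-2: (three 106 mL containers = 318 mL) + (two 117 mL containers = 234 mL) + (one 10.2 fl oz container = 301.92 mL) = 853.92 mL.
853.92 mL ≤ 1 L (road limit, Group H-2) — within limit.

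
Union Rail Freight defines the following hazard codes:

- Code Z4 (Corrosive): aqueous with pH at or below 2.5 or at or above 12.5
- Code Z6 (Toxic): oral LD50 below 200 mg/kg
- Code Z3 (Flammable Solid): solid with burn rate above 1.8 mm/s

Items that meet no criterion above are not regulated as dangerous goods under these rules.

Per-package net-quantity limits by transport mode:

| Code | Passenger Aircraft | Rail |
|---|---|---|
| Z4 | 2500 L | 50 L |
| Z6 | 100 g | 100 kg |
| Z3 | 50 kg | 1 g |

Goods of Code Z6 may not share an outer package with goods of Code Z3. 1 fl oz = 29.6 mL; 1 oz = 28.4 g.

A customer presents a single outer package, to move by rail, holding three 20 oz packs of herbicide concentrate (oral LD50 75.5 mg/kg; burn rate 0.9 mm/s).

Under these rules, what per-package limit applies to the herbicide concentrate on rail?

Oral LD50 75.5 mg/kg meets the Code Z6 criterion (Toxic), so the herbicide concentrate is Code Z6.
The rail limit for Code Z6 is 100 kg.

100 kg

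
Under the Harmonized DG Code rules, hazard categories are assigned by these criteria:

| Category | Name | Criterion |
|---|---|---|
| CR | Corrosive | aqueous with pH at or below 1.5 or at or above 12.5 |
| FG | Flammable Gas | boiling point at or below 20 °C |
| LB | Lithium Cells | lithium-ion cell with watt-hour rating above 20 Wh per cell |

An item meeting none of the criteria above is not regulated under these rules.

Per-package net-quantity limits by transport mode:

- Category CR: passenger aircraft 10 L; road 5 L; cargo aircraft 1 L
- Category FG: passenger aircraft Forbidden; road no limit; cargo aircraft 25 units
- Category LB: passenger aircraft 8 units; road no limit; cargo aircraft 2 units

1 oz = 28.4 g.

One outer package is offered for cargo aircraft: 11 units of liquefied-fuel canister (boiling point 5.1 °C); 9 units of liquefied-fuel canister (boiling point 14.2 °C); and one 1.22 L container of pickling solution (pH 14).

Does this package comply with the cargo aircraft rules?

No

With boiling point 5.1 °C (≤ 20 °C), the liquefied-fuel canister falls in Category FG.
Boiling point 14.2 °C meets the Category FG criterion (Flammable Gas), so the liquefied-fuel canister is Category FG.
With pH 14 (≥ 12.5), the pickling solution falls in Category CR.
Category FG net quantity: 11 units + 9 units = 20 units.
20 units ≤ 25 units (cargo aircraft limit, Category FG) — within limit.
Category CR quantity: 1.22 L.
1.22 L exceeds the cargo aircraft limit of 1 L for Category CR.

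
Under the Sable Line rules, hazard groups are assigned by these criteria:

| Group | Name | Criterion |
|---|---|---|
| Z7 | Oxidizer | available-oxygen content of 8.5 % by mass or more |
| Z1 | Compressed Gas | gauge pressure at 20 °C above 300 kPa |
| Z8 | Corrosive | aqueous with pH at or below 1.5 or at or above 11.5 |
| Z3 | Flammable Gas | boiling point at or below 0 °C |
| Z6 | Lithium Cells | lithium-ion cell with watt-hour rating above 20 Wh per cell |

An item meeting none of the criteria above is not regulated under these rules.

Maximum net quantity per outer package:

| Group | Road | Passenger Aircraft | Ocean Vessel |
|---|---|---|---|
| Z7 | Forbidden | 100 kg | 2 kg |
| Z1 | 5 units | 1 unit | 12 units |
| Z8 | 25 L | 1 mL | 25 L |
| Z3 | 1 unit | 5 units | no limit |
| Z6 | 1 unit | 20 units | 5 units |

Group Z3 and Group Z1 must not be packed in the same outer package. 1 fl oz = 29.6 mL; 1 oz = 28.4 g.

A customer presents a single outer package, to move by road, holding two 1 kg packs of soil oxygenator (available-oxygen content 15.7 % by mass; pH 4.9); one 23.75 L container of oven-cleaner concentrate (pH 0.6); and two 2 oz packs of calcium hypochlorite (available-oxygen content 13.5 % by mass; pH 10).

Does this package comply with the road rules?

Available-oxygen content 15.7 % by mass meets the Group Z7 criterion (Oxidizer), so the soil oxygenator is Group Z7.
With pH 0.6 (≤ 1.5), the oven-cleaner concentrate falls in Group Z8.
With available-oxygen content 13.5 % by mass (≥ 8.5 % by mass), the calcium hypochlorite falls in Group Z7.
Total Group Z7: (two 1 kg packs = 2 kg) + (two 2 oz packs = 113.6 g) = 2113.6 g.
Group Z7 is Forbidden by road.
Group Z8 quantity: 23.75 L.
That is within the Group Z8 road limit of 25 L.
The segregation rule (Group Z3 with Group Z1) does not apply to Group Z7 with Group Z8.

No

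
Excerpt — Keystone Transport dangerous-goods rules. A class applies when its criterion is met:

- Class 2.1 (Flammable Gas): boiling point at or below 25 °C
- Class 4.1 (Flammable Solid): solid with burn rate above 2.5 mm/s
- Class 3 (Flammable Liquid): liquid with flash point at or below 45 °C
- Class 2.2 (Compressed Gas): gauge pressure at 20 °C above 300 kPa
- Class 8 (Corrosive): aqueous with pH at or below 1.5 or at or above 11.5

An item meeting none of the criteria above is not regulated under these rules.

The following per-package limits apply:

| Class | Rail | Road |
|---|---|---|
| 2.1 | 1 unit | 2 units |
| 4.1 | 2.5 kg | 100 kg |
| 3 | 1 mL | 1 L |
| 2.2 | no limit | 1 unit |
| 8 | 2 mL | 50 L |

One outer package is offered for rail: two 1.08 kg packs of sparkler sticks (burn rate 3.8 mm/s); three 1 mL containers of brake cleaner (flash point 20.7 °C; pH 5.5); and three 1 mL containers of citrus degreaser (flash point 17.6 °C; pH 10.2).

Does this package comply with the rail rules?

Burn rate 3.8 mm/s meets the Class 4.1 criterion (Flammable Solid), so the sparkler sticks are Class 4.1.
The brake cleaner has flash point 20.7 °C, which is ≤ 45 °C, so it is Class 3 (Flammable Liquid).
With flash point 17.6 °C (≤ 45 °C), the citrus degreaser falls in Class 3.
Class 4.1 quantity: two 1.08 kg packs = 2.16 kg.
That is within the Class 4.1 rail limit of 2.5 kg.
Class 3 net quantity: (three 1 mL containers = 3 mL) + (three 1 mL containers = 3 mL) = 6 mL.
That exceeds the Class 3 rail limit of 1 mL.

No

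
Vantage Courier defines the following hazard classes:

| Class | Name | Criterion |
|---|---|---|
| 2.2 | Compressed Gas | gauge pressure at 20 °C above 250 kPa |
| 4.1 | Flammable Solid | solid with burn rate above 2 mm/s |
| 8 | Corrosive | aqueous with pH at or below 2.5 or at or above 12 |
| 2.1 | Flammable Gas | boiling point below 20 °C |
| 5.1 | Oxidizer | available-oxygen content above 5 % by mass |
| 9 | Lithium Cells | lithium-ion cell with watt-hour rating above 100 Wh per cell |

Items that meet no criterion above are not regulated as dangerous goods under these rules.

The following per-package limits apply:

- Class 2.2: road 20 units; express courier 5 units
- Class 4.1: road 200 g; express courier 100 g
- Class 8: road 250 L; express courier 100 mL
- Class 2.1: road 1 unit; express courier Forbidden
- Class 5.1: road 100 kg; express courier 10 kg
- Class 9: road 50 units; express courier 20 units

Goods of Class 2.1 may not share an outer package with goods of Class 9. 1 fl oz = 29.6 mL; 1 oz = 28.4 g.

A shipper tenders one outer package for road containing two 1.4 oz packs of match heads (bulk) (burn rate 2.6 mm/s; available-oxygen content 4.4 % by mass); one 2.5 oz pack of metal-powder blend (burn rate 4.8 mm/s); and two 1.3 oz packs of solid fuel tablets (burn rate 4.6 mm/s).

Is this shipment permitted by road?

Match heads (bulk): burn rate 2.6 mm/s > 2 mm/s → Class 4.1 (Flammable Solid).
Burn rate 4.8 mm/s meets the Class 4.1 criterion (Flammable Solid), so the metal-powder blend is Class 4.1.
With burn rate 4.6 mm/s (> 2 mm/s), the solid fuel tablets fall in Class 4.1.
Total Class 4.1: (two 1.4 oz packs = 79.52 g) + (one 2.5 oz pack = 71 g) + (two 1.3 oz packs = 73.84 g) = 224.36 g.
That exceeds the Class 4.1 road limit of 200 g.

No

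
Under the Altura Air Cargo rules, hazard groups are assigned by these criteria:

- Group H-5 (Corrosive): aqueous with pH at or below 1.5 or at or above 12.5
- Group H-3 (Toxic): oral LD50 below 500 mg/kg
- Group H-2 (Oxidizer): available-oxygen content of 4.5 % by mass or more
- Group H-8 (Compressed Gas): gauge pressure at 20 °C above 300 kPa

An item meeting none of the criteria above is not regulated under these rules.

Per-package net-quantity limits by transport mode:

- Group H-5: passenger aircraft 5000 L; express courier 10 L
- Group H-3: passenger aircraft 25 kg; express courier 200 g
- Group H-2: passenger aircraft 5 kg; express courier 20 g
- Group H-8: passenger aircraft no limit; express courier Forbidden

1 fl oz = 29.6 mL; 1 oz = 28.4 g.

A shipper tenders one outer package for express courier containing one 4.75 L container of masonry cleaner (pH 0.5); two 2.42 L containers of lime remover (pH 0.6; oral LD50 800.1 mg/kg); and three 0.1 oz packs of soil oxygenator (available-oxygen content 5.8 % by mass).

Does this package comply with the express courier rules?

Yes

Masonry cleaner: pH 0.5 ≤ 1.5 → Group H-5 (Corrosive).
Lime remover: pH 0.6 ≤ 1.5 → Group H-5 (Corrosive).
With available-oxygen content 5.8 % by mass (≥ 4.5 % by mass), the soil oxygenator falls in Group H-2.
Group H-5 net quantity: 4.75 L + (two 2.42 L containers = 4.84 L) = 9.59 L.
9.59 L is within the express courier limit of 10 L for Group H-5.
Group H-2 quantity: three 0.1 oz packs = 8.52 g.
8.52 g is within the express courier limit of 20 g for Group H-2.
Every hazard group is within its express courier limit and no segregation rule is violated.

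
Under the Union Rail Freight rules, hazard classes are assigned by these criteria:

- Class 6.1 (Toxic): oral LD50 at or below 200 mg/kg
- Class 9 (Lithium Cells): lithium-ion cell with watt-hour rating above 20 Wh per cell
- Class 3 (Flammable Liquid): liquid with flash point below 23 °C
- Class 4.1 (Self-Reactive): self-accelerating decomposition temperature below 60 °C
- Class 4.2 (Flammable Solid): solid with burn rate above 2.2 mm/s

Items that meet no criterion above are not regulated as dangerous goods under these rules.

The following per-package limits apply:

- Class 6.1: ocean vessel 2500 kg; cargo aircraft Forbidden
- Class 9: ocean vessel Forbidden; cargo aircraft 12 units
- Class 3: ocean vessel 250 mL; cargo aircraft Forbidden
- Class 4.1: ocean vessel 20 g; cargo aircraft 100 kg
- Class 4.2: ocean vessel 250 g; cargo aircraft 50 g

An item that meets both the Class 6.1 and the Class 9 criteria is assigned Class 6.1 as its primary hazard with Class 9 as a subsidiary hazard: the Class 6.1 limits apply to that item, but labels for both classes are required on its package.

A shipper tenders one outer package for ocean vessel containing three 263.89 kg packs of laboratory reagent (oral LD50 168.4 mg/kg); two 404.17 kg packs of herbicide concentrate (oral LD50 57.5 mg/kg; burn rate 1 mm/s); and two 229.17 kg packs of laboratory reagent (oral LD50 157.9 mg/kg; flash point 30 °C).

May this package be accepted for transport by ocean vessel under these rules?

Yes

The laboratory reagent has oral LD50 168.4 mg/kg, which is ≤ 200 mg/kg, so it is Class 6.1 (Toxic).
The herbicide concentrate has oral LD50 57.5 mg/kg, which is ≤ 200 mg/kg, so it is Class 6.1 (Toxic).
The laboratory reagent has oral LD50 157.9 mg/kg, which is ≤ 200 mg/kg, so it is Class 6.1 (Toxic).
Total Class 6.1: (three 263.89 kg packs = 791.67 kg) + (two 404.17 kg packs = 808.34 kg) + (two 229.17 kg packs = 458.34 kg) = 2058.35 kg.
That is within the Class 6.1 ocean vessel limit of 2500 kg.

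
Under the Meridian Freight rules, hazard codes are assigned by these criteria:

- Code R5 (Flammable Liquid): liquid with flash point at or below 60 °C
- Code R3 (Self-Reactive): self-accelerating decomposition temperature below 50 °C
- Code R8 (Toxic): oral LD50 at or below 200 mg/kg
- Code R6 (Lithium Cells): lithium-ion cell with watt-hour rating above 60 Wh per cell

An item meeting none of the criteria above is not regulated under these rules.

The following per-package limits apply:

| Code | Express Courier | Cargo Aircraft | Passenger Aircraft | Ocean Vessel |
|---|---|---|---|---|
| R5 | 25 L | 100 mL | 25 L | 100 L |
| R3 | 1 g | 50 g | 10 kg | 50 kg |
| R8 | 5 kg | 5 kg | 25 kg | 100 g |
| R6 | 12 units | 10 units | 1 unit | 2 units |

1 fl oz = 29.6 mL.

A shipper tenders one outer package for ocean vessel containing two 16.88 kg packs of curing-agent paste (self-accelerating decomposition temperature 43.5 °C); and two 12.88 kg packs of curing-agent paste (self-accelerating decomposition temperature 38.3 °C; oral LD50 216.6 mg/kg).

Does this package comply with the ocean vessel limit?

With self-accelerating decomposition temperature 43.5 °C (< 50 °C), the curing-agent paste falls in Code R3.
With self-accelerating decomposition temperature 38.3 °C (< 50 °C), the curing-agent paste falls in Code R3.
Code R3 net quantity: (two 16.88 kg packs = 33.76 kg) + (two 12.88 kg packs = 25.76 kg) = 59.52 kg.
59.52 kg > 50 kg (ocean vessel limit, Code R3) — over the limit.

No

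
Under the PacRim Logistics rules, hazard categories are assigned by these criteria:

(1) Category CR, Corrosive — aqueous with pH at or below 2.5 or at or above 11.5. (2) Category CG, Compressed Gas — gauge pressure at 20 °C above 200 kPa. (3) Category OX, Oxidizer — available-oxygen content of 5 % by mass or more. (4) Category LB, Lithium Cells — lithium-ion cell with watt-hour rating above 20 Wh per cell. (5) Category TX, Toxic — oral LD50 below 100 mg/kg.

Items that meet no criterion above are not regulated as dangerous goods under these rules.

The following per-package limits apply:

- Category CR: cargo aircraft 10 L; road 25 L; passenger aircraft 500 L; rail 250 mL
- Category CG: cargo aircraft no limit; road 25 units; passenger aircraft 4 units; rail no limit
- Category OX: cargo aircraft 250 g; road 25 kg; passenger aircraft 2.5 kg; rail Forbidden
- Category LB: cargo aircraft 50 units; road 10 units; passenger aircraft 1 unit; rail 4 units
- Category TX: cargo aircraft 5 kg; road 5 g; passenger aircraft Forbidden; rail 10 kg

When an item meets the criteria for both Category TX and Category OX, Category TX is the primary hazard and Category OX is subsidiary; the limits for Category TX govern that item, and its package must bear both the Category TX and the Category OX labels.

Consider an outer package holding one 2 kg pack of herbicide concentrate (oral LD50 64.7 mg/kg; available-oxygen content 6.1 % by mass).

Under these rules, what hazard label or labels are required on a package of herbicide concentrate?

Category OX and TX

Herbicide concentrate: oral LD50 64.7 mg/kg < 100 mg/kg → Category TX (Toxic).
With available-oxygen content 6.1 % by mass (≥ 5 % by mass), the herbicide concentrate falls in Category OX.
By the precedence rule Category TX is primary and Category OX is subsidiary, and that rule requires both labels on the package.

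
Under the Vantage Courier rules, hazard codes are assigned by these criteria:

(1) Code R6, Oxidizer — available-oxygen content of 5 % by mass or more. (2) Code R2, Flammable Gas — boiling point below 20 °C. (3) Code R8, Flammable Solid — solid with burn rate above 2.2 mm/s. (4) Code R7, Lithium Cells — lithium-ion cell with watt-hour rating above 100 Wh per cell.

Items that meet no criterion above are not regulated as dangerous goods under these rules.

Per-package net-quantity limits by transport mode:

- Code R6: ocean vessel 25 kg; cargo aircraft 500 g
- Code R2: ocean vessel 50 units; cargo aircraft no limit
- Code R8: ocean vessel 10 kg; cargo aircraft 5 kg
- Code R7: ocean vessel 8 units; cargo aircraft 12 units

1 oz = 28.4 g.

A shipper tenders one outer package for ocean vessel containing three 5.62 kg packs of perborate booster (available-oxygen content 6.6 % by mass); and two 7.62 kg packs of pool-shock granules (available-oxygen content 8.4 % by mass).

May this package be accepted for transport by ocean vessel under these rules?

No

Available-oxygen content 6.6 % by mass meets the Code R6 criterion (Oxidizer), so the perborate booster is Code R6.
Pool-shock granules: available-oxygen content 8.4 % by mass ≥ 5 % by mass → Code R6 (Oxidizer).
Code R6 net quantity: (three 5.62 kg packs = 16.86 kg) + (two 7.62 kg packs = 15.24 kg) = 32.1 kg.
That exceeds the Code R6 ocean vessel limit of 25 kg.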